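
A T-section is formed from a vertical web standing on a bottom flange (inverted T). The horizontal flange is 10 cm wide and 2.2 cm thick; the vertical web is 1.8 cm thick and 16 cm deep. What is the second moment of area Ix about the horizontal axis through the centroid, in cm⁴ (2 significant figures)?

Ix ≈ 1700 cm⁴

Break the section into simple shapes (no overlaps), measuring from the bottom-left corner of the bounding box.
Flange: 10 × 2.2, A = 22 cm², y = 1.1 cm, Ī = 8.873 cm⁴.
Web: 1.8 × 16, A = 28.8 cm², y = 10.2 cm, Ī = 614.4 cm⁴.
Centroid: ȳ = ΣA·y / ΣA = 6.259 cm.
Transfer each piece to the horizontal axis through the centroid using Ī + A·d² with d = y − 6.259:
  flange: d = -5.159 cm → contributes +594.4 cm⁴
  web: d = 3.941 cm → contributes +1 062 cm⁴
Total I = 1 656 cm⁴.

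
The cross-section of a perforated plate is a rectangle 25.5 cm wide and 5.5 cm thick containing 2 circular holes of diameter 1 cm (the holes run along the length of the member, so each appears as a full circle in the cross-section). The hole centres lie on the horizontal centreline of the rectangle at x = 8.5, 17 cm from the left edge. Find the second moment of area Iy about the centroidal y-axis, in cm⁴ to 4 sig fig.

Break the section into simple shapes (no overlaps), measuring from the bottom-left corner of the bounding box.
Plate: 25.5 × 5.5, A = 140.25 cm², x = 12.75 cm, Ī = 7599.8 cm⁴.
Hole 1 (subtracted): ⌀1, A = 0.785398 cm², x = 8.5 cm, Ī = 0.0490874 cm⁴.
Hole 2 (subtracted): ⌀1, A = 0.785398 cm², x = 17 cm, Ī = 0.0490874 cm⁴.
By symmetry the centroid is at mid-width, x̄ = 12.75 cm.
Transfer each piece to the centroidal y-axis using Ī + A·d² with d = x − 12.75:
  plate: d = 0 cm → contributes +7599.8 cm⁴
  hole 1: d = -4.25 cm → contributes −14.2353 cm⁴
  hole 2: d = 4.25 cm → contributes −14.2353 cm⁴
Total I = 7571.33 cm⁴.

Iy ≈ 7571 cm⁴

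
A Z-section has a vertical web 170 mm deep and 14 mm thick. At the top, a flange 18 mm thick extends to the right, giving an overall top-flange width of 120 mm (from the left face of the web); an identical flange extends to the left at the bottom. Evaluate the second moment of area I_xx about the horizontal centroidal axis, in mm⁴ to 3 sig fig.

I_xx ≈ 2.79 × 10⁷ mm⁴

Treat the section as a set of non-overlapping primitives; coordinates are from the bounding-box lower-left.
Web: 14 × 170, A = 2 380 mm², y = 85 mm, Ī = 5 731 833 mm⁴.
Top flange (beyond web): 106 × 18, A = 1 908 mm², y = 161 mm, Ī = 51 516 mm⁴.
Bottom flange (beyond web): 106 × 18, A = 1 908 mm², y = 9 mm, Ī = 51 516 mm⁴.
Centroid: ȳ = ΣA·y / ΣA = 85 mm.
Transfer each piece to the horizontal centroidal axis using Ī + A·d² with d = y − 85:
  web: d = 0 mm → contributes +5 731 833 mm⁴
  top flange (beyond web): d = 76 mm → contributes +11 072 124 mm⁴
  bottom flange (beyond web): d = -76 mm → contributes +11 072 124 mm⁴
Total I = 27 876 081 mm⁴.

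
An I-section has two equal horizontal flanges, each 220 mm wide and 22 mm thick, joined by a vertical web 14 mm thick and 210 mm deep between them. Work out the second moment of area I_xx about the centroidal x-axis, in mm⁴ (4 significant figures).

I_xx ≈ 1.414 × 10⁸ mm⁴

Break the section into simple shapes (no overlaps), measuring from the bottom-left corner of the bounding box.
Bottom flange: 220 × 22, A = 4 840 mm², y = 11 mm, Ī = 195 213 mm⁴.
Web: 14 × 210, A = 2 940 mm², y = 127 mm, Ī = 10 804 500 mm⁴.
Top flange: 220 × 22, A = 4 840 mm², y = 243 mm, Ī = 195 213 mm⁴.
By symmetry the centroid is at mid-height, ȳ = 127 mm.
Transfer each piece to the centroidal x-axis using Ī + A·d² with d = y − 127:
  bottom flange: d = -116 mm → contributes +65 322 253 mm⁴
  web: d = 0 mm → contributes +10 804 500 mm⁴
  top flange: d = 116 mm → contributes +65 322 253 mm⁴
Total I = 141 449 007 mm⁴.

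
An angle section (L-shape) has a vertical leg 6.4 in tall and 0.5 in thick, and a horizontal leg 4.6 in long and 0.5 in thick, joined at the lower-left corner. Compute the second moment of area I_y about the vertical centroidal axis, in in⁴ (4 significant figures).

Treat the section as a set of non-overlapping primitives; coordinates are from the bounding-box lower-left.
Vertical leg: 0.5 × 6.4, A = 3.2 in², x = 0.25 in, Ī = 0.0666667 in⁴.
Horizontal leg (remainder): 4.1 × 0.5, A = 2.05 in², x = 2.55 in, Ī = 2.87171 in⁴.
Centroid: x̄ = ΣA·x / ΣA = 1.1481 in.
Transfer each piece to the vertical centroidal axis using Ī + A·d² with d = x − 1.1481:
  vertical leg: d = -0.898095 in → contributes +2.64771 in⁴
  horizontal leg (remainder): d = 1.4019 in → contributes +6.90065 in⁴
Total I = 9.54836 in⁴.

I_y ≈ 9.548 in⁴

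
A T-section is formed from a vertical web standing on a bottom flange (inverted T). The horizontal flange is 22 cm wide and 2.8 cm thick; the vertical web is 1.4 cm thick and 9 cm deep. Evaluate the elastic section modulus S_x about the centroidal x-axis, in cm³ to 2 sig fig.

S_x ≈ 52 cm³

Treat the section as a set of non-overlapping primitives; coordinates are from the bounding-box lower-left.
Flange: 22 × 2.8, A = 61.6 cm², y = 1.4 cm, Ī = 40.25 cm⁴.
Web: 1.4 × 9, A = 12.6 cm², y = 7.3 cm, Ī = 85.05 cm⁴.
Centroid: ȳ = ΣA·y / ΣA = 2.402 cm.
Transfer each piece to the centroidal x-axis using Ī + A·d² with d = y − 2.402:
  flange: d = -1.002 cm → contributes +102.1 cm⁴
  web: d = 4.898 cm → contributes +387.3 cm⁴
Total I = 489.4 cm⁴.
Extreme fibre distance c = 9.398 cm; S = I/c = 52.08 cm³.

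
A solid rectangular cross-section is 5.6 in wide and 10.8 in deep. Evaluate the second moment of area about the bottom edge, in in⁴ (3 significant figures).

The section: 5.6 × 10.8, A = 60.48 in², y = 5.4 in, Ī = 587.87 in⁴.
Transfer it to the base of the section using Ī + A·d² with d = y − 0:
  the section: d = 5.4 in → contributes +2351.5 in⁴
Total I = 2351.5 in⁴.

I_base ≈ 2350 in⁴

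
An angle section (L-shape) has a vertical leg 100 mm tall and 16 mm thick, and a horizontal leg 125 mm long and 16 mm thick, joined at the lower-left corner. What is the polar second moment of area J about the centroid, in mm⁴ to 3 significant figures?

Break the section into simple shapes (no overlaps), measuring from the bottom-left corner of the bounding box.
Vertical leg: 16 × 100, A = 1 600 mm², y = 50 mm, Ī = 1 333 333 mm⁴.
Horizontal leg (remainder): 109 × 16, A = 1 744 mm², y = 8 mm, Ī = 37 205 mm⁴.
Centroid: ȳ = ΣA·y / ΣA = 28.096 mm.
Transfer each piece to the centroidal x-axis using Ī + A·d² with d = y − 28.096:
  vertical leg: d = 21.904 mm → contributes +2 101 011 mm⁴
  horizontal leg (remainder): d = -20.096 mm → contributes +741 497 mm⁴
Total I = 2 842 508 mm⁴.
For the y-axis: x̄ = 40.596 mm.
Repeating about the centroidal y-axis gives I_y = 5 020 408 mm⁴.
Polar second moment: J = I_x + I_y = 7 862 916 mm⁴.

J ≈ 7.86 × 10⁶ mm⁴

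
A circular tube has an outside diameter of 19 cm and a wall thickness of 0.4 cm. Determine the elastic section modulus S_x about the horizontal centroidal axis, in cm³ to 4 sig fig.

Split into non-overlapping primitives; take the origin at the lower-left of the bounding box.
Outer circle: ⌀19, A = 283.529 cm², y = 9.5 cm, Ī = 6397.12 cm⁴.
Bore (subtracted): ⌀18.2, A = 260.155 cm², y = 9.5 cm, Ī = 5385.86 cm⁴.
By symmetry the centroid is at mid-height, ȳ = 9.5 cm.
All pieces are centred on the horizontal centroidal axis, so I = ΣĪ (holes subtracted) = 1011.25 cm⁴.
Extreme fibre distance c = 9.5 cm; S = I/c = 106.448 cm³.

S_x ≈ 106.4 cm³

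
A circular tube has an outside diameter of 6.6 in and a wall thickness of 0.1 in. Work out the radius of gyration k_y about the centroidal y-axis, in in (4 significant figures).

k_y ≈ 2.298 in

Break the section into simple shapes (no overlaps), measuring from the bottom-left corner of the bounding box.
Outer circle: ⌀6.6, A = 34.2119 in², x = 3.3 in, Ī = 93.142 in⁴.
Bore (subtracted): ⌀6.4, A = 32.1699 in², x = 3.3 in, Ī = 82.355 in⁴.
By symmetry the centroid is at mid-width, x̄ = 3.3 in.
All pieces are centred on the centroidal y-axis, so I = ΣĪ (holes subtracted) = 10.7871 in⁴.
Radius of gyration: k = √(I/A) = √(10.7871 / 2.04204) = 2.29837 in.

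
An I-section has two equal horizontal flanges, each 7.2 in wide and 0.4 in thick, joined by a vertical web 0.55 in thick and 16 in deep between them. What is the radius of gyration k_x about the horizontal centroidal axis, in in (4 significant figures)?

k_x ≈ 6.285 in

Split into non-overlapping primitives; take the origin at the lower-left of the bounding box.
Bottom flange: 7.2 × 0.4, A = 2.88 in², y = 0.2 in, Ī = 0.0384 in⁴.
Web: 0.55 × 16, A = 8.8 in², y = 8.4 in, Ī = 187.733 in⁴.
Top flange: 7.2 × 0.4, A = 2.88 in², y = 16.6 in, Ī = 0.0384 in⁴.
By symmetry the centroid is at mid-height, ȳ = 8.4 in.
Transfer each piece to the horizontal centroidal axis using Ī + A·d² with d = y − 8.4:
  bottom flange: d = -8.2 in → contributes +193.69 in⁴
  web: d = 0 in → contributes +187.733 in⁴
  top flange: d = 8.2 in → contributes +193.69 in⁴
Total I = 575.113 in⁴.
Radius of gyration: k = √(I/A) = √(575.113 / 14.56) = 6.28486 in.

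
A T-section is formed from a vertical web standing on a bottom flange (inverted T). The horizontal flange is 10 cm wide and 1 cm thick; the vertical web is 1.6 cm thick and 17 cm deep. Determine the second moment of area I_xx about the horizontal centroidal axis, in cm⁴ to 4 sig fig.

I_xx ≈ 1248 cm⁴

Treat the section as a set of non-overlapping primitives; coordinates are from the bounding-box lower-left.
Flange: 10 × 1, A = 10 cm², y = 0.5 cm, Ī = 0.833333 cm⁴.
Web: 1.6 × 17, A = 27.2 cm², y = 9.5 cm, Ī = 655.067 cm⁴.
Centroid: ȳ = ΣA·y / ΣA = 7.08065 cm.
Transfer each piece to the horizontal centroidal axis using Ī + A·d² with d = y − 7.08065:
  flange: d = -6.58065 cm → contributes +433.882 cm⁴
  web: d = 2.41935 cm → contributes +814.276 cm⁴
Total I = 1248.16 cm⁴.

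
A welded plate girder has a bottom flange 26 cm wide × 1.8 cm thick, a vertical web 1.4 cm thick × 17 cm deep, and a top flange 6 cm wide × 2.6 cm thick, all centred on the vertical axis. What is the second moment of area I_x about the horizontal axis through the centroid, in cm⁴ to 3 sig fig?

I_x ≈ 5270 cm⁴

Break the section into simple shapes (no overlaps), measuring from the bottom-left corner of the bounding box.
Bottom plate: 26 × 1.8, A = 46.8 cm², y = 0.9 cm, Ī = 12.636 cm⁴.
Web plate: 1.4 × 17, A = 23.8 cm², y = 10.3 cm, Ī = 573.18 cm⁴.
Top plate: 6 × 2.6, A = 15.6 cm², y = 20.1 cm, Ī = 8.788 cm⁴.
Centroid: ȳ = ΣA·y / ΣA = 6.9701 cm.
Transfer each piece to the horizontal axis through the centroid using Ī + A·d² with d = y − 6.9701:
  bottom plate: d = -6.0701 cm → contributes +1 737 cm⁴
  web plate: d = 3.3299 cm → contributes +837.09 cm⁴
  top plate: d = 13.13 cm → contributes +2698.2 cm⁴
Total I = 5272.3 cm⁴.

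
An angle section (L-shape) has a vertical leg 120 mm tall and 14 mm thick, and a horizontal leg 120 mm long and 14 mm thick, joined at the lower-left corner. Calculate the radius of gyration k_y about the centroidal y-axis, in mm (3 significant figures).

Decompose the section into non-overlapping parts with the origin at the bottom-left of its bounding rectangle.
Vertical leg: 14 × 120, A = 1 680 mm², x = 7 mm, Ī = 27 440 mm⁴.
Horizontal leg (remainder): 106 × 14, A = 1 484 mm², x = 67 mm, Ī = 1 389 519 mm⁴.
Centroid: x̄ = ΣA·x / ΣA = 35.142 mm.
Transfer each piece to the centroidal y-axis using Ī + A·d² with d = x − 35.142:
  vertical leg: d = -28.142 mm → contributes +1 357 915 mm⁴
  horizontal leg (remainder): d = 31.858 mm → contributes +2 895 716 mm⁴
Total I = 4 253 631 mm⁴.
Radius of gyration: k = √(I/A) = √(4 253 631 / 3 164) = 36.666 mm.

k_y ≈ 36.7 mm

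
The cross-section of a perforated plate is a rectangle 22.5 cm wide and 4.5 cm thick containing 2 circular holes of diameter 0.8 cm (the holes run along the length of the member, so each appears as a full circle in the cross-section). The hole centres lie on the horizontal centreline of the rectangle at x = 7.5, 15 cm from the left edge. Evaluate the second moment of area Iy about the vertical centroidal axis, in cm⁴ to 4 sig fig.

Decompose the section into non-overlapping parts with the origin at the bottom-left of its bounding rectangle.
Plate: 22.5 × 4.5, A = 101.25 cm², x = 11.25 cm, Ī = 4271.48 cm⁴.
Hole 1 (subtracted): ⌀0.8, A = 0.502655 cm², x = 7.5 cm, Ī = 0.0201062 cm⁴.
Hole 2 (subtracted): ⌀0.8, A = 0.502655 cm², x = 15 cm, Ī = 0.0201062 cm⁴.
By symmetry the centroid is at mid-width, x̄ = 11.25 cm.
Transfer each piece to the vertical centroidal axis using Ī + A·d² with d = x − 11.25:
  plate: d = 0 cm → contributes +4271.48 cm⁴
  hole 1: d = -3.75 cm → contributes −7.08869 cm⁴
  hole 2: d = 3.75 cm → contributes −7.08869 cm⁴
Total I = 4257.31 cm⁴.

Iy ≈ 4257 cm⁴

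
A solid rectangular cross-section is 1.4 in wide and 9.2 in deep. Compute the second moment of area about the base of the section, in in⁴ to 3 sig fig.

The section: 1.4 × 9.2, A = 12.88 in², y = 4.6 in, Ī = 90.847 in⁴.
Transfer it to the bottom edge using Ī + A·d² with d = y − 0:
  the section: d = 4.6 in → contributes +363.39 in⁴
Total I = 363.39 in⁴.

I_base ≈ 363 in⁴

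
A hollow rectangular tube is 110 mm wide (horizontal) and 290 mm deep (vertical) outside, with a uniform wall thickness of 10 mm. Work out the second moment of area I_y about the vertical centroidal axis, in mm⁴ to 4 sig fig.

Decompose the section into non-overlapping parts with the origin at the bottom-left of its bounding rectangle.
Outer rectangle: 110 × 290, A = 31 900 mm², x = 55 mm, Ī = 32 165 833 mm⁴.
Inner void (subtracted): 90 × 270, A = 24 300 mm², x = 55 mm, Ī = 16 402 500 mm⁴.
By symmetry the centroid is at mid-width, x̄ = 55 mm.
All pieces are centred on the vertical centroidal axis, so I = ΣĪ (holes subtracted) = 15 763 333 mm⁴.

I_y ≈ 1.576 × 10⁷ mm⁴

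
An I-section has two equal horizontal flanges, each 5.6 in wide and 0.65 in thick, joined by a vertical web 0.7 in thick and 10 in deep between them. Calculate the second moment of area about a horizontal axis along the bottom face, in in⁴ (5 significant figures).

I_base ≈ 720.87 in⁴

Split into non-overlapping primitives; take the origin at the lower-left of the bounding box.
Bottom flange: 5.6 × 0.65, A = 3.64 in², y = 0.325 in, Ī = 0.1281583 in⁴.
Web: 0.7 × 10, A = 7 in², y = 5.65 in, Ī = 58.33333 in⁴.
Top flange: 5.6 × 0.65, A = 3.64 in², y = 10.975 in, Ī = 0.1281583 in⁴.
Transfer each piece to the bottom edge using Ī + A·d² with d = y − 0:
  bottom flange: d = 0.325 in → contributes +0.5126333 in⁴
  web: d = 5.65 in → contributes +281.7908 in⁴
  top flange: d = 10.975 in → contributes +438.5684 in⁴
Total I = 720.8719 in⁴.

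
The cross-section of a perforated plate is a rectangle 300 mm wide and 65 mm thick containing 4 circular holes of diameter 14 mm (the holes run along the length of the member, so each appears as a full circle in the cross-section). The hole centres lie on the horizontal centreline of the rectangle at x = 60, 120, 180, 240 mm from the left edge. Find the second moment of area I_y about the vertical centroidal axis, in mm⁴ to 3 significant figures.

I_y ≈ 1.43 × 10⁸ mm⁴

Treat the section as a set of non-overlapping primitives; coordinates are from the bounding-box lower-left.
Plate: 300 × 65, A = 19 500 mm², x = 150 mm, Ī = 146 250 000 mm⁴.
Hole 1 (subtracted): ⌀14, A = 153.94 mm², x = 60 mm, Ī = 1885.7 mm⁴.
Hole 2 (subtracted): ⌀14, A = 153.94 mm², x = 120 mm, Ī = 1885.7 mm⁴.
Hole 3 (subtracted): ⌀14, A = 153.94 mm², x = 180 mm, Ī = 1885.7 mm⁴.
Hole 4 (subtracted): ⌀14, A = 153.94 mm², x = 240 mm, Ī = 1885.7 mm⁴.
By symmetry the centroid is at mid-width, x̄ = 150 mm.
Transfer each piece to the vertical centroidal axis using Ī + A·d² with d = x − 150:
  plate: d = 0 mm → contributes +146 250 000 mm⁴
  hole 1: d = -90 mm → contributes −1 248 784 mm⁴
  hole 2: d = -30 mm → contributes −140 430 mm⁴
  hole 3: d = 30 mm → contributes −140 430 mm⁴
  hole 4: d = 90 mm → contributes −1 248 784 mm⁴
Total I = 143 471 572 mm⁴.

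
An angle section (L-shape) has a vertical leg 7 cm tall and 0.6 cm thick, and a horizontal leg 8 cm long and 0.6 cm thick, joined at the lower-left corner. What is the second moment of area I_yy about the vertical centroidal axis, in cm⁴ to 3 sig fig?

Break the section into simple shapes (no overlaps), measuring from the bottom-left corner of the bounding box.
Vertical leg: 0.6 × 7, A = 4.2 cm², x = 0.3 cm, Ī = 0.126 cm⁴.
Horizontal leg (remainder): 7.4 × 0.6, A = 4.44 cm², x = 4.3 cm, Ī = 20.261 cm⁴.
Centroid: x̄ = ΣA·x / ΣA = 2.3556 cm.
Transfer each piece to the vertical centroidal axis using Ī + A·d² with d = x − 2.3556:
  vertical leg: d = -2.0556 cm → contributes +17.872 cm⁴
  horizontal leg (remainder): d = 1.9444 cm → contributes +37.048 cm⁴
Total I = 54.921 cm⁴.

I_yy ≈ 54.9 cm⁴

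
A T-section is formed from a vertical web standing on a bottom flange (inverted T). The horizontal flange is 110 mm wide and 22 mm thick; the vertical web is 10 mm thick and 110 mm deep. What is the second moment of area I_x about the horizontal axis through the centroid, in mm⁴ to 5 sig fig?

I_x ≈ 4.5010 × 10⁶ mm⁴

Split into non-overlapping primitives; take the origin at the lower-left of the bounding box.
Flange: 110 × 22, A = 2 420 mm², y = 11 mm, Ī = 97606.67 mm⁴.
Web: 10 × 110, A = 1 100 mm², y = 77 mm, Ī = 1 109 167 mm⁴.
Centroid: ȳ = ΣA·y / ΣA = 31.625 mm.
Transfer each piece to the horizontal axis through the centroid using Ī + A·d² with d = y − 31.625:
  flange: d = -20.625 mm → contributes +1 127 052 mm⁴
  web: d = 45.375 mm → contributes +3 373 946 mm⁴
Total I = 4 500 998 mm⁴.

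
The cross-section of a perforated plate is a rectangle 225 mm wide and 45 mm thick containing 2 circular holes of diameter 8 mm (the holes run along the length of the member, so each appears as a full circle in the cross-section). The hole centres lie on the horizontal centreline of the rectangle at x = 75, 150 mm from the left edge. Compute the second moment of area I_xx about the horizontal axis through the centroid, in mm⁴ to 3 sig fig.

Decompose the section into non-overlapping parts with the origin at the bottom-left of its bounding rectangle.
Plate: 225 × 45, A = 10 125 mm², y = 22.5 mm, Ī = 1 708 594 mm⁴.
Hole 1 (subtracted): ⌀8, A = 50.265 mm², y = 22.5 mm, Ī = 201.06 mm⁴.
Hole 2 (subtracted): ⌀8, A = 50.265 mm², y = 22.5 mm, Ī = 201.06 mm⁴.
By symmetry the centroid is at mid-height, ȳ = 22.5 mm.
All pieces are centred on the horizontal axis through the centroid, so I = ΣĪ (holes subtracted) = 1 708 192 mm⁴.

I_xx ≈ 1.71 × 10⁶ mm⁴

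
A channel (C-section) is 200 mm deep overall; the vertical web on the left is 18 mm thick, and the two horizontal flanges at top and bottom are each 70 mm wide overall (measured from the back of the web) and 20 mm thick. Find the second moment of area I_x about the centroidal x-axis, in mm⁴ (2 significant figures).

Decompose the section into non-overlapping parts with the origin at the bottom-left of its bounding rectangle.
Web: 18 × 200, A = 3 600 mm², y = 100 mm, Ī = 12 000 000 mm⁴.
Top flange (beyond web): 52 × 20, A = 1 040 mm², y = 190 mm, Ī = 34 667 mm⁴.
Bottom flange (beyond web): 52 × 20, A = 1 040 mm², y = 10 mm, Ī = 34 667 mm⁴.
By symmetry the centroid is at mid-height, ȳ = 100 mm.
Transfer each piece to the centroidal x-axis using Ī + A·d² with d = y − 100:
  web: d = 0 mm → contributes +12 000 000 mm⁴
  top flange (beyond web): d = 90 mm → contributes +8 458 667 mm⁴
  bottom flange (beyond web): d = -90 mm → contributes +8 458 667 mm⁴
Total I = 28 917 333 mm⁴.

I_x ≈ 2.9 × 10⁷ mm⁴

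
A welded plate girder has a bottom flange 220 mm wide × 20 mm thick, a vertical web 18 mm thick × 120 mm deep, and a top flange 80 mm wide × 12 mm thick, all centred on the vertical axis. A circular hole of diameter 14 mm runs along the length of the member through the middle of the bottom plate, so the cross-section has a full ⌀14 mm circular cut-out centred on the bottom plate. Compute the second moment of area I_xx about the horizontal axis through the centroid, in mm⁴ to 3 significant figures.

I_xx ≈ 2.03 × 10⁷ mm⁴

Treat the section as a set of non-overlapping primitives; coordinates are from the bounding-box lower-left.
Bottom plate: 220 × 20, A = 4 400 mm², y = 10 mm, Ī = 146 667 mm⁴.
Web plate: 18 × 120, A = 2 160 mm², y = 80 mm, Ī = 2 592 000 mm⁴.
Top plate: 80 × 12, A = 960 mm², y = 146 mm, Ī = 11 520 mm⁴.
Hole (subtracted): ⌀14, A = 153.94 mm², y = 10 mm, Ī = 1885.7 mm⁴.
Centroid: ȳ = ΣA·y / ΣA = 48.251 mm.
Transfer each piece to the horizontal axis through the centroid using Ī + A·d² with d = y − 48.251:
  bottom plate: d = -38.251 mm → contributes +6 584 513 mm⁴
  web plate: d = 31.749 mm → contributes +4 769 264 mm⁴
  top plate: d = 97.749 mm → contributes +9 184 173 mm⁴
  hole: d = -38.251 mm → contributes −227 120 mm⁴
Total I = 20 310 830 mm⁴.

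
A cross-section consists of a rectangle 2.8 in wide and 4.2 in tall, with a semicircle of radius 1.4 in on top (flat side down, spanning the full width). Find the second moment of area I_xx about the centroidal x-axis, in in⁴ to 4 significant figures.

Treat the section as a set of non-overlapping primitives; coordinates are from the bounding-box lower-left.
Rectangular body: 2.8 × 4.2, A = 11.76 in², y = 2.1 in, Ī = 17.2872 in⁴.
Semicircular cap: semicircle r = 1.4, A = 3.07876 in², y = 4.79418 in, Ī = 0.421642 in⁴.
Centroid: ȳ = ΣA·y / ΣA = 2.65899 in.
Transfer each piece to the centroidal x-axis using Ī + A·d² with d = y − 2.65899:
  rectangular body: d = -0.558991 in → contributes +20.9619 in⁴
  semicircular cap: d = 2.13519 in → contributes +14.4578 in⁴
Total I = 35.4196 in⁴.

I_xx ≈ 35.42 in⁴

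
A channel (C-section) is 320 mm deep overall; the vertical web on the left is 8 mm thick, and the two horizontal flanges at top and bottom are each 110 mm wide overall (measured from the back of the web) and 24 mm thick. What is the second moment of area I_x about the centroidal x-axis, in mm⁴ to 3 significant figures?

Decompose the section into non-overlapping parts with the origin at the bottom-left of its bounding rectangle.
Web: 8 × 320, A = 2 560 mm², y = 160 mm, Ī = 21 845 333 mm⁴.
Top flange (beyond web): 102 × 24, A = 2 448 mm², y = 308 mm, Ī = 117 504 mm⁴.
Bottom flange (beyond web): 102 × 24, A = 2 448 mm², y = 12 mm, Ī = 117 504 mm⁴.
By symmetry the centroid is at mid-height, ȳ = 160 mm.
Transfer each piece to the centroidal x-axis using Ī + A·d² with d = y − 160:
  web: d = 0 mm → contributes +21 845 333 mm⁴
  top flange (beyond web): d = 148 mm → contributes +53 738 496 mm⁴
  bottom flange (beyond web): d = -148 mm → contributes +53 738 496 mm⁴
Total I = 129 322 325 mm⁴.

I_x ≈ 1.29 × 10⁸ mm⁴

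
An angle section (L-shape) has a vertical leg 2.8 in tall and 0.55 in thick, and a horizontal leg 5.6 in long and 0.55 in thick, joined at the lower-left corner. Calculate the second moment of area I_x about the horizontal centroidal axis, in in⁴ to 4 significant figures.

Split into non-overlapping primitives; take the origin at the lower-left of the bounding box.
Vertical leg: 0.55 × 2.8, A = 1.54 in², y = 1.4 in, Ī = 1.00613 in⁴.
Horizontal leg (remainder): 5.05 × 0.55, A = 2.7775 in², y = 0.275 in, Ī = 0.0700161 in⁴.
Centroid: ȳ = ΣA·y / ΣA = 0.676274 in.
Transfer each piece to the horizontal centroidal axis using Ī + A·d² with d = y − 0.676274:
  vertical leg: d = 0.723726 in → contributes +1.81275 in⁴
  horizontal leg (remainder): d = -0.401274 in → contributes +0.517251 in⁴
Total I = 2.33 in⁴.

I_x ≈ 2.330 in⁴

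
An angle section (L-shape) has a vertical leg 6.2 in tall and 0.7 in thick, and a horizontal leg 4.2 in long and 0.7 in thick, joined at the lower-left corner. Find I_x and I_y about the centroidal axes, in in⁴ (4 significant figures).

Treat the section as a set of non-overlapping primitives; coordinates are from the bounding-box lower-left.
Vertical leg: 0.7 × 6.2, A = 4.34 in², y = 3.1 in, Ī = 13.9025 in⁴.
Horizontal leg (remainder): 3.5 × 0.7, A = 2.45 in², y = 0.35 in, Ī = 0.100042 in⁴.
Centroid: ȳ = ΣA·y / ΣA = 2.10773 in.
Transfer each piece to the centroidal x-axis using Ī + A·d² with d = y − 2.10773:
  vertical leg: d = 0.992268 in → contributes +18.1756 in⁴
  horizontal leg (remainder): d = -1.75773 in → contributes +7.66961 in⁴
Total I = 25.8452 in⁴.
For the y-axis: x̄ = 1.10773 in.
Repeating about the centroidal y-axis gives I_y = 9.58423 in⁴.

I_x ≈ 25.85 in⁴, I_y ≈ 9.584 in⁴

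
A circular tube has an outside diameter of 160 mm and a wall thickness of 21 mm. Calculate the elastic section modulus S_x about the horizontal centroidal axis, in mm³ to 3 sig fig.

Decompose the section into non-overlapping parts with the origin at the bottom-left of its bounding rectangle.
Outer circle: ⌀160, A = 20 106 mm², y = 80 mm, Ī = 32 169 909 mm⁴.
Bore (subtracted): ⌀118, A = 10 936 mm², y = 80 mm, Ī = 9 516 953 mm⁴.
By symmetry the centroid is at mid-height, ȳ = 80 mm.
All pieces are centred on the horizontal centroidal axis, so I = ΣĪ (holes subtracted) = 22 652 956 mm⁴.
Extreme fibre distance c = 80 mm; S = I/c = 283 162 mm³.

S_x ≈ 2.83 × 10⁵ mm³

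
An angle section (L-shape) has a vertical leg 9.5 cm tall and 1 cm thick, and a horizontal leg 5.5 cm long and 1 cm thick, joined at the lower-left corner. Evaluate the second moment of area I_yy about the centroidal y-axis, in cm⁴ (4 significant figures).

Break the section into simple shapes (no overlaps), measuring from the bottom-left corner of the bounding box.
Vertical leg: 1 × 9.5, A = 9.5 cm², x = 0.5 cm, Ī = 0.791667 cm⁴.
Horizontal leg (remainder): 4.5 × 1, A = 4.5 cm², x = 3.25 cm, Ī = 7.59375 cm⁴.
Centroid: x̄ = ΣA·x / ΣA = 1.38393 cm.
Transfer each piece to the centroidal y-axis using Ī + A·d² with d = x − 1.38393:
  vertical leg: d = -0.883929 cm → contributes +8.2143 cm⁴
  horizontal leg (remainder): d = 1.86607 cm → contributes +23.2638 cm⁴
Total I = 31.4781 cm⁴.

I_yy ≈ 31.48 cm⁴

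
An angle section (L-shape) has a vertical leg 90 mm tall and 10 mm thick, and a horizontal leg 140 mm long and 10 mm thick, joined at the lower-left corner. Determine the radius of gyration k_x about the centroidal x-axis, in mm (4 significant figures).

k_x ≈ 25.84 mm

Break the section into simple shapes (no overlaps), measuring from the bottom-left corner of the bounding box.
Vertical leg: 10 × 90, A = 900 mm², y = 45 mm, Ī = 607 500 mm⁴.
Horizontal leg (remainder): 130 × 10, A = 1 300 mm², y = 5 mm, Ī = 10833.3 mm⁴.
Centroid: ȳ = ΣA·y / ΣA = 21.3636 mm.
Transfer each piece to the centroidal x-axis using Ī + A·d² with d = y − 21.3636:
  vertical leg: d = 23.6364 mm → contributes +1 110 310 mm⁴
  horizontal leg (remainder): d = -16.3636 mm → contributes +358 933 mm⁴
Total I = 1 469 242 mm⁴.
Radius of gyration: k = √(I/A) = √(1 469 242 / 2 200) = 25.8426 mm.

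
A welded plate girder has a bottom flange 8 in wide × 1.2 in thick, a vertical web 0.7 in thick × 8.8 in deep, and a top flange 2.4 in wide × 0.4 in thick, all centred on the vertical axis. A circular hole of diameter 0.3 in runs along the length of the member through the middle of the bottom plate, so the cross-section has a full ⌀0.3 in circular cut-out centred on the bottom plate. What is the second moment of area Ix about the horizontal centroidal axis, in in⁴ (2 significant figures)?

Split into non-overlapping primitives; take the origin at the lower-left of the bounding box.
Bottom plate: 8 × 1.2, A = 9.6 in², y = 0.6 in, Ī = 1.152 in⁴.
Web plate: 0.7 × 8.8, A = 6.16 in², y = 5.6 in, Ī = 39.75 in⁴.
Top plate: 2.4 × 0.4, A = 0.96 in², y = 10.2 in, Ī = 0.0128 in⁴.
Hole (subtracted): ⌀0.3, A = 0.07069 in², y = 0.6 in, Ī = 0.0003976 in⁴.
Centroid: ȳ = ΣA·y / ΣA = 3.003 in.
Transfer each piece to the horizontal centroidal axis using Ī + A·d² with d = y − 3.003:
  bottom plate: d = -2.403 in → contributes +56.61 in⁴
  web plate: d = 2.597 in → contributes +81.28 in⁴
  top plate: d = 7.197 in → contributes +49.73 in⁴
  hole: d = -2.403 in → contributes −0.4087 in⁴
Total I = 187.2 in⁴.

Ix ≈ 190 in⁴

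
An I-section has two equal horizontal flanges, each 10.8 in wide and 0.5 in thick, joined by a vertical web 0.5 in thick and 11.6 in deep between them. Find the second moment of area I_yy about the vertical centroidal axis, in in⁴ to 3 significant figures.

I_yy ≈ 105 in⁴

Treat the section as a set of non-overlapping primitives; coordinates are from the bounding-box lower-left.
Bottom flange: 10.8 × 0.5, A = 5.4 in², x = 5.4 in, Ī = 52.488 in⁴.
Web: 0.5 × 11.6, A = 5.8 in², x = 5.4 in, Ī = 0.12083 in⁴.
Top flange: 10.8 × 0.5, A = 5.4 in², x = 5.4 in, Ī = 52.488 in⁴.
By symmetry the centroid is at mid-width, x̄ = 5.4 in.
All pieces are centred on the vertical centroidal axis, so I = ΣĪ = 105.1 in⁴.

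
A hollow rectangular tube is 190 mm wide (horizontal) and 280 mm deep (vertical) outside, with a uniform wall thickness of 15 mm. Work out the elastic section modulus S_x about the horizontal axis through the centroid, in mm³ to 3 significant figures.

S_x ≈ 9.95 × 10⁵ mm³

Decompose the section into non-overlapping parts with the origin at the bottom-left of its bounding rectangle.
Outer rectangle: 190 × 280, A = 53 200 mm², y = 140 mm, Ī = 347 573 333 mm⁴.
Inner void (subtracted): 160 × 250, A = 40 000 mm², y = 140 mm, Ī = 208 333 333 mm⁴.
By symmetry the centroid is at mid-height, ȳ = 140 mm.
All pieces are centred on the horizontal axis through the centroid, so I = ΣĪ (holes subtracted) = 139 240 000 mm⁴.
Extreme fibre distance c = 140 mm; S = I/c = 994 571 mm³.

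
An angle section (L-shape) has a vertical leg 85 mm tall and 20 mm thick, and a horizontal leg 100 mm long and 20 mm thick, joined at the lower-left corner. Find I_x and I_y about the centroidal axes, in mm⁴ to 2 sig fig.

I_x ≈ 1.9 × 10⁶ mm⁴, I_y ≈ 3.0 × 10⁶ mm⁴

Decompose the section into non-overlapping parts with the origin at the bottom-left of its bounding rectangle.
Vertical leg: 20 × 85, A = 1 700 mm², y = 42.5 mm, Ī = 1 023 542 mm⁴.
Horizontal leg (remainder): 80 × 20, A = 1 600 mm², y = 10 mm, Ī = 53 333 mm⁴.
Centroid: ȳ = ΣA·y / ΣA = 26.74 mm.
Transfer each piece to the centroidal x-axis using Ī + A·d² with d = y − 26.74:
  vertical leg: d = 15.76 mm → contributes +1 445 654 mm⁴
  horizontal leg (remainder): d = -16.74 mm → contributes +501 827 mm⁴
Total I = 1 947 481 mm⁴.
For the y-axis: x̄ = 34.24 mm.
Repeating about the centroidal y-axis gives I_y = 2 970 606 mm⁴.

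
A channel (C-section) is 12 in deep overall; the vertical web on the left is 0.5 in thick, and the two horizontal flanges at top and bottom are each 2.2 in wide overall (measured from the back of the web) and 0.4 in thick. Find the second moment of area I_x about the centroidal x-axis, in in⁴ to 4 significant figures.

I_x ≈ 117.8 in⁴

Split into non-overlapping primitives; take the origin at the lower-left of the bounding box.
Web: 0.5 × 12, A = 6 in², y = 6 in, Ī = 72 in⁴.
Top flange (beyond web): 1.7 × 0.4, A = 0.68 in², y = 11.8 in, Ī = 0.00906667 in⁴.
Bottom flange (beyond web): 1.7 × 0.4, A = 0.68 in², y = 0.2 in, Ī = 0.00906667 in⁴.
By symmetry the centroid is at mid-height, ȳ = 6 in.
Transfer each piece to the centroidal x-axis using Ī + A·d² with d = y − 6:
  web: d = 0 in → contributes +72 in⁴
  top flange (beyond web): d = 5.8 in → contributes +22.8843 in⁴
  bottom flange (beyond web): d = -5.8 in → contributes +22.8843 in⁴
Total I = 117.769 in⁴.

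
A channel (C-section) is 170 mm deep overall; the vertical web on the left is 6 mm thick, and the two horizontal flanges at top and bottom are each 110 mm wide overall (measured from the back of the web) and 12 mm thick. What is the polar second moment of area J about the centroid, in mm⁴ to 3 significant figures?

J ≈ 2.25 × 10⁷ mm⁴

Split into non-overlapping primitives; take the origin at the lower-left of the bounding box.
Web: 6 × 170, A = 1 020 mm², y = 85 mm, Ī = 2 456 500 mm⁴.
Top flange (beyond web): 104 × 12, A = 1 248 mm², y = 164 mm, Ī = 14 976 mm⁴.
Bottom flange (beyond web): 104 × 12, A = 1 248 mm², y = 6 mm, Ī = 14 976 mm⁴.
By symmetry the centroid is at mid-height, ȳ = 85 mm.
Transfer each piece to the centroidal x-axis using Ī + A·d² with d = y − 85:
  web: d = 0 mm → contributes +2 456 500 mm⁴
  top flange (beyond web): d = 79 mm → contributes +7 803 744 mm⁴
  bottom flange (beyond web): d = -79 mm → contributes +7 803 744 mm⁴
Total I = 18 063 988 mm⁴.
For the y-axis: x̄ = 42.044 mm.
Repeating about the centroidal y-axis gives I_y = 4 443 177 mm⁴.
Polar second moment: J = I_x + I_y = 22 507 165 mm⁴.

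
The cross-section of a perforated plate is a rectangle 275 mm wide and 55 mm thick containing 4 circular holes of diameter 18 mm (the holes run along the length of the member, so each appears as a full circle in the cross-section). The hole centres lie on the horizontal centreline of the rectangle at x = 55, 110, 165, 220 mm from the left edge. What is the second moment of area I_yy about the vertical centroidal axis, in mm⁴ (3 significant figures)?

Decompose the section into non-overlapping parts with the origin at the bottom-left of its bounding rectangle.
Plate: 275 × 55, A = 15 125 mm², x = 137.5 mm, Ī = 95 319 010 mm⁴.
Hole 1 (subtracted): ⌀18, A = 254.47 mm², x = 55 mm, Ī = 5 153 mm⁴.
Hole 2 (subtracted): ⌀18, A = 254.47 mm², x = 110 mm, Ī = 5 153 mm⁴.
Hole 3 (subtracted): ⌀18, A = 254.47 mm², x = 165 mm, Ī = 5 153 mm⁴.
Hole 4 (subtracted): ⌀18, A = 254.47 mm², x = 220 mm, Ī = 5 153 mm⁴.
By symmetry the centroid is at mid-width, x̄ = 137.5 mm.
Transfer each piece to the vertical centroidal axis using Ī + A·d² with d = x − 137.5:
  plate: d = 0 mm → contributes +95 319 010 mm⁴
  hole 1: d = -82.5 mm → contributes −1 737 133 mm⁴
  hole 2: d = -27.5 mm → contributes −197 595 mm⁴
  hole 3: d = 27.5 mm → contributes −197 595 mm⁴
  hole 4: d = 82.5 mm → contributes −1 737 133 mm⁴
Total I = 91 449 555 mm⁴.

I_yy ≈ 9.14 × 10⁷ mm⁴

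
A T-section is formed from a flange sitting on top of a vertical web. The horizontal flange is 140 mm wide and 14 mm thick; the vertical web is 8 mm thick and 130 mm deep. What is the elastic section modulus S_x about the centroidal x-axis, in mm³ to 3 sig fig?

Split into non-overlapping primitives; take the origin at the lower-left of the bounding box.
Flange: 140 × 14, A = 1 960 mm², y = 137 mm, Ī = 32 013 mm⁴.
Web: 8 × 130, A = 1 040 mm², y = 65 mm, Ī = 1 464 667 mm⁴.
Centroid: ȳ = ΣA·y / ΣA = 112.04 mm.
Transfer each piece to the centroidal x-axis using Ī + A·d² with d = y − 112.04:
  flange: d = 24.96 mm → contributes +1 253 096 mm⁴
  web: d = -47.04 mm → contributes +3 765 939 mm⁴
Total I = 5 019 035 mm⁴.
Extreme fibre distance c = 112.04 mm; S = I/c = 44 797 mm³.

S_x ≈ 4.48 × 10⁴ mm³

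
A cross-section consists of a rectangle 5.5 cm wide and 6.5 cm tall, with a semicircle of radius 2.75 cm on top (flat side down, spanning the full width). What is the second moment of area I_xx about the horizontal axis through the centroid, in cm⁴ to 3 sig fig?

I_xx ≈ 306 cm⁴

Treat the section as a set of non-overlapping primitives; coordinates are from the bounding-box lower-left.
Rectangular body: 5.5 × 6.5, A = 35.75 cm², y = 3.25 cm, Ī = 125.87 cm⁴.
Semicircular cap: semicircle r = 2.75, A = 11.879 cm², y = 7.6671 cm, Ī = 6.2772 cm⁴.
Centroid: ȳ = ΣA·y / ΣA = 4.3517 cm.
Transfer each piece to the horizontal axis through the centroid using Ī + A·d² with d = y − 4.3517:
  rectangular body: d = -1.1017 cm → contributes +169.26 cm⁴
  semicircular cap: d = 3.3155 cm → contributes +136.86 cm⁴
Total I = 306.12 cm⁴.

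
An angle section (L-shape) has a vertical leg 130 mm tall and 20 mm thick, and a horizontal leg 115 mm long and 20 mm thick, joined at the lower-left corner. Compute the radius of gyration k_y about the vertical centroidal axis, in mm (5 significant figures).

Decompose the section into non-overlapping parts with the origin at the bottom-left of its bounding rectangle.
Vertical leg: 20 × 130, A = 2 600 mm², x = 10 mm, Ī = 86666.67 mm⁴.
Horizontal leg (remainder): 95 × 20, A = 1 900 mm², x = 67.5 mm, Ī = 1 428 958 mm⁴.
Centroid: x̄ = ΣA·x / ΣA = 34.27778 mm.
Transfer each piece to the vertical centroidal axis using Ī + A·d² with d = x − 34.27778:
  vertical leg: d = -24.27778 mm → contributes +1 619 134 mm⁴
  horizontal leg (remainder): d = 33.22222 mm → contributes +3 526 019 mm⁴
Total I = 5 145 153 mm⁴.
Radius of gyration: k = √(I/A) = √(5 145 153 / 4 500) = 33.81371 mm.

k_y ≈ 33.814 mm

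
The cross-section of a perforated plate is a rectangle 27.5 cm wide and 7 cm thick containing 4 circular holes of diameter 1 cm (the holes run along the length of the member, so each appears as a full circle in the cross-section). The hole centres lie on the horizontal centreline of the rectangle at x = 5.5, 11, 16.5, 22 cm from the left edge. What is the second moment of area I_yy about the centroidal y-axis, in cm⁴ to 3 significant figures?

I_yy ≈ 1.20 × 10⁴ cm⁴

Break the section into simple shapes (no overlaps), measuring from the bottom-left corner of the bounding box.
Plate: 27.5 × 7, A = 192.5 cm², x = 13.75 cm, Ī = 12 132 cm⁴.
Hole 1 (subtracted): ⌀1, A = 0.7854 cm², x = 5.5 cm, Ī = 0.049087 cm⁴.
Hole 2 (subtracted): ⌀1, A = 0.7854 cm², x = 11 cm, Ī = 0.049087 cm⁴.
Hole 3 (subtracted): ⌀1, A = 0.7854 cm², x = 16.5 cm, Ī = 0.049087 cm⁴.
Hole 4 (subtracted): ⌀1, A = 0.7854 cm², x = 22 cm, Ī = 0.049087 cm⁴.
By symmetry the centroid is at mid-width, x̄ = 13.75 cm.
Transfer each piece to the centroidal y-axis using Ī + A·d² with d = x − 13.75:
  plate: d = 0 cm → contributes +12 132 cm⁴
  hole 1: d = -8.25 cm → contributes −53.505 cm⁴
  hole 2: d = -2.75 cm → contributes −5.9887 cm⁴
  hole 3: d = 2.75 cm → contributes −5.9887 cm⁴
  hole 4: d = 8.25 cm → contributes −53.505 cm⁴
Total I = 12 013 cm⁴.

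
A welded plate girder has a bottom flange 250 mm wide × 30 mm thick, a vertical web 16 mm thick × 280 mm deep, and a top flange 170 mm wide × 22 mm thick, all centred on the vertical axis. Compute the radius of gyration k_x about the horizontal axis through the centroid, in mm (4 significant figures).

k_x ≈ 131.7 mm

Split into non-overlapping primitives; take the origin at the lower-left of the bounding box.
Bottom plate: 250 × 30, A = 7 500 mm², y = 15 mm, Ī = 562 500 mm⁴.
Web plate: 16 × 280, A = 4 480 mm², y = 170 mm, Ī = 29 269 333 mm⁴.
Top plate: 170 × 22, A = 3 740 mm², y = 321 mm, Ī = 150 847 mm⁴.
Centroid: ȳ = ΣA·y / ΣA = 131.975 mm.
Transfer each piece to the horizontal axis through the centroid using Ī + A·d² with d = y − 131.975:
  bottom plate: d = -116.975 mm → contributes +103 185 348 mm⁴
  web plate: d = 38.0254 mm → contributes +35 747 120 mm⁴
  top plate: d = 189.025 mm → contributes +133 783 362 mm⁴
Total I = 272 715 830 mm⁴.
Radius of gyration: k = √(I/A) = √(272 715 830 / 15 720) = 131.713 mm.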